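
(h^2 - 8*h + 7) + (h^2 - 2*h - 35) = 2*h^2 - 10*h - 28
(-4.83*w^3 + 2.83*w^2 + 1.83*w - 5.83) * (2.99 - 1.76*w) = 8.5008*w^4 - 19.4225*w^3 + 5.2409*w^2 + 15.7325*w - 17.4317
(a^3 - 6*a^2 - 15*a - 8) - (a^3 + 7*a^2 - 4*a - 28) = -13*a^2 - 11*a + 20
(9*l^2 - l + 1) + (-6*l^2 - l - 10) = 3*l^2 - 2*l - 9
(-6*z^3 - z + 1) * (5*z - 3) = -30*z^4 + 18*z^3 - 5*z^2 + 8*z - 3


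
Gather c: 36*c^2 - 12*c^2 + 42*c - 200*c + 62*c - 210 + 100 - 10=24*c^2 - 96*c - 120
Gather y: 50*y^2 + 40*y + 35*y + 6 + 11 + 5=50*y^2 + 75*y + 22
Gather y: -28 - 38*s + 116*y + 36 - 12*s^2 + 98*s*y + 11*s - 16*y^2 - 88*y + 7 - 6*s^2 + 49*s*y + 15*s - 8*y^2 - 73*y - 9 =-18*s^2 - 12*s - 24*y^2 + y*(147*s - 45) + 6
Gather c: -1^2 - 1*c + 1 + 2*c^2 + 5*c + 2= 2*c^2 + 4*c + 2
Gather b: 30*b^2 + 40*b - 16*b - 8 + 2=30*b^2 + 24*b - 6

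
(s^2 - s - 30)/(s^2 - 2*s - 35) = (s - 6)/(s - 7)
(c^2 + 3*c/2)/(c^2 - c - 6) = c*(2*c + 3)/(2*(c^2 - c - 6))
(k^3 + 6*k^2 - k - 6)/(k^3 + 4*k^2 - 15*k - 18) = (k - 1)/(k - 3)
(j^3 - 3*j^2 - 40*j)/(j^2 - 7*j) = (j^2 - 3*j - 40)/(j - 7)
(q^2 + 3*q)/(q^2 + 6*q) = (q + 3)/(q + 6)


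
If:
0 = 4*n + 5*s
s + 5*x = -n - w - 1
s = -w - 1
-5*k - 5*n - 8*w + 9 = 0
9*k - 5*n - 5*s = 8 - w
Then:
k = 265/259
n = 270/259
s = -216/259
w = -43/259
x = -54/259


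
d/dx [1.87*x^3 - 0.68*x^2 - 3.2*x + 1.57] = 5.61*x^2 - 1.36*x - 3.2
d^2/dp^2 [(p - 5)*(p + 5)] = 2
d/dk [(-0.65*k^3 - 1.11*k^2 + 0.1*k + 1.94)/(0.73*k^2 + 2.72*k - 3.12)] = (-0.4745*k^4 - 3.536*k^3 + 2.9918*k^2 + 4.094*k - 5.5888)/(0.5329*k^4 + 3.9712*k^3 + 2.8432*k^2 - 16.9728*k + 9.7344)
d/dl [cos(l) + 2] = -sin(l)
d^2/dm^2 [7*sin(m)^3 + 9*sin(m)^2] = -63*sin(m)^3 - 36*sin(m)^2 + 42*sin(m) + 18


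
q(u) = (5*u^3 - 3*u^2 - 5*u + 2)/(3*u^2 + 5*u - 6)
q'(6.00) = 1.56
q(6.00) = 7.15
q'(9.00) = 1.61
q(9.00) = 11.91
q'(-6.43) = 1.15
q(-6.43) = -16.52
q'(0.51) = 2.31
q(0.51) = 0.25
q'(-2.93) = -37.42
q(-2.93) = -26.42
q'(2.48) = 1.39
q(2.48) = 1.91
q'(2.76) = 1.41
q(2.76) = 2.30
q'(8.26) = 1.60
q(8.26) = 10.73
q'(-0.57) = -0.49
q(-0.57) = -0.37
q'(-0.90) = -1.55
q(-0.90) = -0.05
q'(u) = (-6*u - 5)*(5*u^3 - 3*u^2 - 5*u + 2)/(3*u^2 + 5*u - 6)^2 + (15*u^2 - 6*u - 5)/(3*u^2 + 5*u - 6) = (15*u^4 + 50*u^3 - 90*u^2 + 24*u + 20)/(9*u^4 + 30*u^3 - 11*u^2 - 60*u + 36)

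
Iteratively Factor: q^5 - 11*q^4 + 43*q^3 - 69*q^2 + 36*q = (q - 3)*(q^4 - 8*q^3 + 19*q^2 - 12*q) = q*(q - 3)*(q^3 - 8*q^2 + 19*q - 12) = q*(q - 4)*(q - 3)*(q^2 - 4*q + 3) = q*(q - 4)*(q - 3)^2*(q - 1)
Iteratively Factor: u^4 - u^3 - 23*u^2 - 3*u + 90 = (u - 2)*(u^3 + u^2 - 21*u - 45) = (u - 2)*(u + 3)*(u^2 - 2*u - 15) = (u - 2)*(u + 3)^2*(u - 5)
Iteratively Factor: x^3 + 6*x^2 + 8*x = (x + 4)*(x^2 + 2*x) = (x + 2)*(x + 4)*(x)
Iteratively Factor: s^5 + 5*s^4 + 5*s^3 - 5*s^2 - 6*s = (s)*(s^4 + 5*s^3 + 5*s^2 - 5*s - 6) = s*(s + 1)*(s^3 + 4*s^2 + s - 6) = s*(s - 1)*(s + 1)*(s^2 + 5*s + 6) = s*(s - 1)*(s + 1)*(s + 3)*(s + 2)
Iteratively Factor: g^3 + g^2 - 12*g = (g + 4)*(g^2 - 3*g) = (g - 3)*(g + 4)*(g)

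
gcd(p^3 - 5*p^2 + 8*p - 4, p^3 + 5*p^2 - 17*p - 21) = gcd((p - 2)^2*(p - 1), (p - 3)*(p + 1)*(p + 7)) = 1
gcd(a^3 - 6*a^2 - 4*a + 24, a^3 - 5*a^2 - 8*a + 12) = a^2 - 4*a - 12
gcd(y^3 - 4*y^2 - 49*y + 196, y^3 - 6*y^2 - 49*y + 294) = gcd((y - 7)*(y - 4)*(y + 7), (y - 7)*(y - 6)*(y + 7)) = y^2 - 49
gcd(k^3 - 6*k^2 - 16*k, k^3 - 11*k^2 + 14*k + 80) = k^2 - 6*k - 16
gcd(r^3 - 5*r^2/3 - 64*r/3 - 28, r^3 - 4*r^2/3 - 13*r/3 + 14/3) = r + 2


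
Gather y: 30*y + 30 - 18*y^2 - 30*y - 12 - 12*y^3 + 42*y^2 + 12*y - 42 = -12*y^3 + 24*y^2 + 12*y - 24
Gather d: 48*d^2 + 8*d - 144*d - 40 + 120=48*d^2 - 136*d + 80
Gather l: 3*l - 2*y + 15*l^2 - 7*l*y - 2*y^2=15*l^2 + l*(3 - 7*y) - 2*y^2 - 2*y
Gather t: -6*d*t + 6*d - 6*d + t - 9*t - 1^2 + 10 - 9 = t*(-6*d - 8)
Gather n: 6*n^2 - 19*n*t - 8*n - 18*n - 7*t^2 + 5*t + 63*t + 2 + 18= 6*n^2 + n*(-19*t - 26) - 7*t^2 + 68*t + 20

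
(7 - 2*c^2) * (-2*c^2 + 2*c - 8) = 4*c^4 - 4*c^3 + 2*c^2 + 14*c - 56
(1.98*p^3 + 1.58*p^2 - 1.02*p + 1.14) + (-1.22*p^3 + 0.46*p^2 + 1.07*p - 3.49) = 0.76*p^3 + 2.04*p^2 + 0.05*p - 2.35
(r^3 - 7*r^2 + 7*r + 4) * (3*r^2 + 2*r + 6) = 3*r^5 - 19*r^4 + 13*r^3 - 16*r^2 + 50*r + 24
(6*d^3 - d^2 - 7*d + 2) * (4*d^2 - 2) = 24*d^5 - 4*d^4 - 40*d^3 + 10*d^2 + 14*d - 4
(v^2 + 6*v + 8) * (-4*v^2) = -4*v^4 - 24*v^3 - 32*v^2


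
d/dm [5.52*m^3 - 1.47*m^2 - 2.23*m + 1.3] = 16.56*m^2 - 2.94*m - 2.23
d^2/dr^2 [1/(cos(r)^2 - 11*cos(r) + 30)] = (-4*sin(r)^4 + 3*sin(r)^2 - 1485*cos(r)/4 + 33*cos(3*r)/4 + 183)/((cos(r) - 6)^3*(cos(r) - 5)^3)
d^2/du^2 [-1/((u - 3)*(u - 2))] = 2*(-(u - 3)^2 - (u - 3)*(u - 2) - (u - 2)^2)/((u - 3)^3*(u - 2)^3)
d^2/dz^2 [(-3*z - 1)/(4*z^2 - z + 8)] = 2*(-(3*z + 1)*(8*z - 1)^2 + (36*z + 1)*(4*z^2 - z + 8))/(4*z^2 - z + 8)^3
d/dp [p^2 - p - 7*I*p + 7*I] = 2*p - 1 - 7*I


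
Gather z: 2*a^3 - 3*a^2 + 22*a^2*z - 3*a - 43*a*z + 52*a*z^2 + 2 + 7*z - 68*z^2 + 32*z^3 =2*a^3 - 3*a^2 - 3*a + 32*z^3 + z^2*(52*a - 68) + z*(22*a^2 - 43*a + 7) + 2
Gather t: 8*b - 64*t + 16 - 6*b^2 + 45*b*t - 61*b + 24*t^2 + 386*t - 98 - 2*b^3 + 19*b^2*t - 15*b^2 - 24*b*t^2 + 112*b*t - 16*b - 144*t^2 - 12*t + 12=-2*b^3 - 21*b^2 - 69*b + t^2*(-24*b - 120) + t*(19*b^2 + 157*b + 310) - 70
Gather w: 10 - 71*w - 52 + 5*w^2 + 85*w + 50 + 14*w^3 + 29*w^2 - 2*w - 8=14*w^3 + 34*w^2 + 12*w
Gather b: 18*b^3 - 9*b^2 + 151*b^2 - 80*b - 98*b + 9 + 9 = 18*b^3 + 142*b^2 - 178*b + 18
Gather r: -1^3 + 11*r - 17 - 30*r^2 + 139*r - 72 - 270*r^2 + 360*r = -300*r^2 + 510*r - 90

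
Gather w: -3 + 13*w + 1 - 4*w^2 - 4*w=-4*w^2 + 9*w - 2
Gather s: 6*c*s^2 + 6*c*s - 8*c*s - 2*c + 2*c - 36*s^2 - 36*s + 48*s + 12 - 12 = s^2*(6*c - 36) + s*(12 - 2*c)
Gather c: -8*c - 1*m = -8*c - m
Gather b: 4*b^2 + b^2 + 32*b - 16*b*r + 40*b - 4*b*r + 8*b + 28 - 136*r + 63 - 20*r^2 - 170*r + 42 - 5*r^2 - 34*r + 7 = 5*b^2 + b*(80 - 20*r) - 25*r^2 - 340*r + 140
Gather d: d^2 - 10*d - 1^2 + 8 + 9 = d^2 - 10*d + 16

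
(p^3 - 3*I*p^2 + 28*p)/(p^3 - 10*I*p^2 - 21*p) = (p + 4*I)/(p - 3*I)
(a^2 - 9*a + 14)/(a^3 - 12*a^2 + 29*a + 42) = (a - 2)/(a^2 - 5*a - 6)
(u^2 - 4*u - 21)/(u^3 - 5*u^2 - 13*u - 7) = (u + 3)/(u^2 + 2*u + 1)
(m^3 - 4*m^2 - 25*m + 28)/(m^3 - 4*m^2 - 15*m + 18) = (m^2 - 3*m - 28)/(m^2 - 3*m - 18)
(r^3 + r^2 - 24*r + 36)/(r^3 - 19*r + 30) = (r + 6)/(r + 5)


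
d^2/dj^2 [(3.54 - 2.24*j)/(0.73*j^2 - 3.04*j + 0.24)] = (-(1.46*j - 3.04)*(2.24*j - 3.54)*(2.92*j - 6.08) + (9.8112*j - 18.7876)*(0.73*j^2 - 3.04*j + 0.24))/(0.73*j^2 - 3.04*j + 0.24)^3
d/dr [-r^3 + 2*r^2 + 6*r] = -3*r^2 + 4*r + 6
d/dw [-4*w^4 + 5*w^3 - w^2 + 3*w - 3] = -16*w^3 + 15*w^2 - 2*w + 3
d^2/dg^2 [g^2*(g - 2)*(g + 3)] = 12*g^2 + 6*g - 12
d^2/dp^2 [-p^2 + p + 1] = -2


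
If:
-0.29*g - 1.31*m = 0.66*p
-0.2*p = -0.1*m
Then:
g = -11.3103448275862*p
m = 2.0*p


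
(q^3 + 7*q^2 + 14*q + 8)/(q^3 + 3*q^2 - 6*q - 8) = (q + 2)/(q - 2)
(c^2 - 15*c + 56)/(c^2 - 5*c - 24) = (c - 7)/(c + 3)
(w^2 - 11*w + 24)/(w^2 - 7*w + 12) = (w - 8)/(w - 4)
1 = 1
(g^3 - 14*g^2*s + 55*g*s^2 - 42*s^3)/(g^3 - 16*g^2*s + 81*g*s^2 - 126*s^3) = (-g + s)/(-g + 3*s)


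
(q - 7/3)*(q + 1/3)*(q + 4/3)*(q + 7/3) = q^4 + 5*q^3/3 - 5*q^2 - 245*q/27 - 196/81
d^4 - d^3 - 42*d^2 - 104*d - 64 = (d - 8)*(d + 1)*(d + 2)*(d + 4)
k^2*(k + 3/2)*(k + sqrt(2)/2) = k^4 + sqrt(2)*k^3/2 + 3*k^3/2 + 3*sqrt(2)*k^2/4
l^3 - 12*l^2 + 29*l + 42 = (l - 7)*(l - 6)*(l + 1)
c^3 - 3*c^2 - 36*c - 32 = (c - 8)*(c + 1)*(c + 4)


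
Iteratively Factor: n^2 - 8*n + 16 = (n - 4)*(n - 4)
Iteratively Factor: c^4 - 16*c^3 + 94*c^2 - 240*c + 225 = (c - 5)*(c^3 - 11*c^2 + 39*c - 45) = (c - 5)*(c - 3)*(c^2 - 8*c + 15) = (c - 5)^2*(c - 3)*(c - 3)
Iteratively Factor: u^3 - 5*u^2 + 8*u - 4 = (u - 1)*(u^2 - 4*u + 4) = (u - 2)*(u - 1)*(u - 2)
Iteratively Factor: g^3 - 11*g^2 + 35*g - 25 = (g - 5)*(g^2 - 6*g + 5) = (g - 5)^2*(g - 1)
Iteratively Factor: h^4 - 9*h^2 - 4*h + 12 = (h + 2)*(h^3 - 2*h^2 - 5*h + 6) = (h - 1)*(h + 2)*(h^2 - h - 6) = (h - 1)*(h + 2)^2*(h - 3)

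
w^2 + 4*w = w*(w + 4)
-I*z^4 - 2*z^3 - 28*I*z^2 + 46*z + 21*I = (z - 7*I)*(z + I)*(z + 3*I)*(-I*z + 1)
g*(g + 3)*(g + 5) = g^3 + 8*g^2 + 15*g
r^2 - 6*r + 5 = (r - 5)*(r - 1)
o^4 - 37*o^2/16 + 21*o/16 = o*(o - 1)*(o - 3/4)*(o + 7/4)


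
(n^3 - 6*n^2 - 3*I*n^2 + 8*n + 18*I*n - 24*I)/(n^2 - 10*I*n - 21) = (n^2 - 6*n + 8)/(n - 7*I)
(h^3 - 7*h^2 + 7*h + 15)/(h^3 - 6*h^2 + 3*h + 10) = (h - 3)/(h - 2)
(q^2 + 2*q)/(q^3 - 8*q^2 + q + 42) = q/(q^2 - 10*q + 21)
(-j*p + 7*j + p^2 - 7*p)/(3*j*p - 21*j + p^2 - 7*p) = (-j + p)/(3*j + p)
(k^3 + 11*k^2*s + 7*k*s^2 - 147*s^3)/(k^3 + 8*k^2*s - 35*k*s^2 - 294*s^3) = (-k + 3*s)/(-k + 6*s)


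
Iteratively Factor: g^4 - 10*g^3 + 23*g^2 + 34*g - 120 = (g + 2)*(g^3 - 12*g^2 + 47*g - 60) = (g - 3)*(g + 2)*(g^2 - 9*g + 20) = (g - 5)*(g - 3)*(g + 2)*(g - 4)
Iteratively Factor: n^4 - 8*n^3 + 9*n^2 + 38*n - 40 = (n - 4)*(n^3 - 4*n^2 - 7*n + 10) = (n - 4)*(n - 1)*(n^2 - 3*n - 10) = (n - 5)*(n - 4)*(n - 1)*(n + 2)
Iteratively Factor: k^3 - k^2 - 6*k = (k - 3)*(k^2 + 2*k) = k*(k - 3)*(k + 2)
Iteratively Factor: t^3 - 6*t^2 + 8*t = (t - 4)*(t^2 - 2*t) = t*(t - 4)*(t - 2)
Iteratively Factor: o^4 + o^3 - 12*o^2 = (o)*(o^3 + o^2 - 12*o) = o^2*(o^2 + o - 12) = o^2*(o + 4)*(o - 3)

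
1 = 1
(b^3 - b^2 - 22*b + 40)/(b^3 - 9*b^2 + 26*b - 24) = (b + 5)/(b - 3)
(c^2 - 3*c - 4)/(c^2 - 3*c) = (c^2 - 3*c - 4)/(c*(c - 3))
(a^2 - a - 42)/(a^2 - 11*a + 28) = (a + 6)/(a - 4)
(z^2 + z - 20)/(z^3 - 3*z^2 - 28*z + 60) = (z - 4)/(z^2 - 8*z + 12)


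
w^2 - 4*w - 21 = (w - 7)*(w + 3)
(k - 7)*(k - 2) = k^2 - 9*k + 14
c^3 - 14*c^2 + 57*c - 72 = (c - 8)*(c - 3)^2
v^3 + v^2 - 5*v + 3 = (v - 1)^2*(v + 3)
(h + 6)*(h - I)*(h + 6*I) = h^3 + 6*h^2 + 5*I*h^2 + 6*h + 30*I*h + 36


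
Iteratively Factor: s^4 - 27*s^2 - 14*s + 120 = (s - 5)*(s^3 + 5*s^2 - 2*s - 24) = (s - 5)*(s - 2)*(s^2 + 7*s + 12) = (s - 5)*(s - 2)*(s + 4)*(s + 3)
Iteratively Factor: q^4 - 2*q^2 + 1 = (q + 1)*(q^3 - q^2 - q + 1) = (q + 1)^2*(q^2 - 2*q + 1) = (q - 1)*(q + 1)^2*(q - 1)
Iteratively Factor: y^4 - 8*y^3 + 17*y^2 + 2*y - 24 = (y - 2)*(y^3 - 6*y^2 + 5*y + 12) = (y - 3)*(y - 2)*(y^2 - 3*y - 4) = (y - 3)*(y - 2)*(y + 1)*(y - 4)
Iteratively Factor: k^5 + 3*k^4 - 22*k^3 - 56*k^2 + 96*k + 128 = (k + 1)*(k^4 + 2*k^3 - 24*k^2 - 32*k + 128) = (k + 1)*(k + 4)*(k^3 - 2*k^2 - 16*k + 32) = (k - 2)*(k + 1)*(k + 4)*(k^2 - 16) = (k - 2)*(k + 1)*(k + 4)^2*(k - 4)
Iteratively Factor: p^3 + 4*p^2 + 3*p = (p + 3)*(p^2 + p) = (p + 1)*(p + 3)*(p)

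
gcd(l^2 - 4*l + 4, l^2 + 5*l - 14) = l - 2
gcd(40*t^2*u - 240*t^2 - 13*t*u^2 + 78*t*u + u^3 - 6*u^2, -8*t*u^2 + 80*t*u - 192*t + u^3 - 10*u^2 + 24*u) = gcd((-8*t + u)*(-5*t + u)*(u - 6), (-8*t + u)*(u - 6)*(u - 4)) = 8*t*u - 48*t - u^2 + 6*u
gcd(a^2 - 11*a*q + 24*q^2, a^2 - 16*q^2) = 1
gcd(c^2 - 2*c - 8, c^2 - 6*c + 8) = c - 4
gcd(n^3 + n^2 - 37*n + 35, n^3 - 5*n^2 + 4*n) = n - 1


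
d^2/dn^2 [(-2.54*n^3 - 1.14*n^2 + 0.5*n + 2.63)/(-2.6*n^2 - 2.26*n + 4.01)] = (-2.8421709430404e-14*n^4 + 58.753408*n^3 - 173.472984*n^2 + 121.059444*n - 54.106708)/(17.576*n^6 + 45.8328*n^5 - 41.48352*n^4 - 129.833384*n^3 + 63.980352*n^2 + 109.023078*n - 64.481201)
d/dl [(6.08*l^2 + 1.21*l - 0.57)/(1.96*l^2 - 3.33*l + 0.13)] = (-22.618*l^2 + 3.8152*l - 1.7408)/(3.8416*l^4 - 13.0536*l^3 + 11.5985*l^2 - 0.8658*l + 0.0169)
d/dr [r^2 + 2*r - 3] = 2*r + 2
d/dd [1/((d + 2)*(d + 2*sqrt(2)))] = -(2*d + 2 + 2*sqrt(2))/((d + 2)^2*(d + 2*sqrt(2))^2)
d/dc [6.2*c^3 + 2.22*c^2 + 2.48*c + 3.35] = 18.6*c^2 + 4.44*c + 2.48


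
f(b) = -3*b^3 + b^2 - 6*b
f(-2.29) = 55.01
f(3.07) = -95.80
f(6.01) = -651.19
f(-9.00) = 2322.00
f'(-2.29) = -57.78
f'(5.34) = -251.96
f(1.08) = -9.09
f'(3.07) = -84.68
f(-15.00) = 10440.00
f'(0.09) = -5.89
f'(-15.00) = -2061.00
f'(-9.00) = -753.00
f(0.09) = -0.53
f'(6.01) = -319.06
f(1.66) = -20.93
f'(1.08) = -14.34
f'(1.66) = -27.48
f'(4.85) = -208.00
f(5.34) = -460.34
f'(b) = -9*b^2 + 2*b - 6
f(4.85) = -347.83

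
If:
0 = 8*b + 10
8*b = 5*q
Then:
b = -5/4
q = -2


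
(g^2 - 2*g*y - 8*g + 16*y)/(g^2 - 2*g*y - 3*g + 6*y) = (g - 8)/(g - 3)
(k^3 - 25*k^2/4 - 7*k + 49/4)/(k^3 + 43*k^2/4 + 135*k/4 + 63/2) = (k^2 - 8*k + 7)/(k^2 + 9*k + 18)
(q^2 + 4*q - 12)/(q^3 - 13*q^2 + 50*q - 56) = (q + 6)/(q^2 - 11*q + 28)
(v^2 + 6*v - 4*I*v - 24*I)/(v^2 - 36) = (v - 4*I)/(v - 6)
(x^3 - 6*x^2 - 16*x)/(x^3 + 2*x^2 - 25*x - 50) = x*(x - 8)/(x^2 - 25)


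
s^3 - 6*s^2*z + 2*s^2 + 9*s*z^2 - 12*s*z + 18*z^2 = (s + 2)*(s - 3*z)^2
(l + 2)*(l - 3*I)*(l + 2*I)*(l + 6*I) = l^4 + 2*l^3 + 5*I*l^3 + 12*l^2 + 10*I*l^2 + 24*l + 36*I*l + 72*I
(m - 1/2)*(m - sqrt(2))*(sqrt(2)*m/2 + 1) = sqrt(2)*m^3/2 - sqrt(2)*m^2/4 - sqrt(2)*m + sqrt(2)/2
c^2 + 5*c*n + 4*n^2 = (c + n)*(c + 4*n)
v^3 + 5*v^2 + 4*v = v*(v + 1)*(v + 4)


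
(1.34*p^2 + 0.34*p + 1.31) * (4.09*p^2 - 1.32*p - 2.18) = 5.4806*p^4 - 0.3782*p^3 + 1.9879*p^2 - 2.4704*p - 2.8558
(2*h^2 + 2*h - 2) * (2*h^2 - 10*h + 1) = 4*h^4 - 16*h^3 - 22*h^2 + 22*h - 2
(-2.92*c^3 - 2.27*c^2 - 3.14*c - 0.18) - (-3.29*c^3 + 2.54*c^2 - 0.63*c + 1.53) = 0.37*c^3 - 4.81*c^2 - 2.51*c - 1.71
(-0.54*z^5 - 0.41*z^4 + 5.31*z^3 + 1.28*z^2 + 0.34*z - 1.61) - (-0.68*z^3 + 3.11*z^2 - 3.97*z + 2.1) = -0.54*z^5 - 0.41*z^4 + 5.99*z^3 - 1.83*z^2 + 4.31*z - 3.71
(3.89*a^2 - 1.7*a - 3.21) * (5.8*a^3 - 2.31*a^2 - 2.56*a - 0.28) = 22.562*a^5 - 18.8459*a^4 - 24.6494*a^3 + 10.6779*a^2 + 8.6936*a + 0.8988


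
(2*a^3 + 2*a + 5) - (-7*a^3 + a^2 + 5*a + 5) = 9*a^3 - a^2 - 3*a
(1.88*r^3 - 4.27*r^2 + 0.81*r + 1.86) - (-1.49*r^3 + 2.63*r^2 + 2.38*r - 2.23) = 3.37*r^3 - 6.9*r^2 - 1.57*r + 4.09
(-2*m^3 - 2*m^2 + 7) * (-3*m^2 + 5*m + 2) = 6*m^5 - 4*m^4 - 14*m^3 - 25*m^2 + 35*m + 14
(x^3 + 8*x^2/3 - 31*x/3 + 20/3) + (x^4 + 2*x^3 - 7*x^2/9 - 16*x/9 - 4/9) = x^4 + 3*x^3 + 17*x^2/9 - 109*x/9 + 56/9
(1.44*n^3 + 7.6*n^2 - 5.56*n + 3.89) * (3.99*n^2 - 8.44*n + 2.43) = 5.7456*n^5 + 18.1704*n^4 - 82.8292*n^3 + 80.9155*n^2 - 46.3424*n + 9.4527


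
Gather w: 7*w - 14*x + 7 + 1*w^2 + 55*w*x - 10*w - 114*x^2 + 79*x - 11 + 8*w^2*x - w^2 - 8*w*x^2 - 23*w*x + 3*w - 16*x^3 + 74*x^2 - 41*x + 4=8*w^2*x + w*(-8*x^2 + 32*x) - 16*x^3 - 40*x^2 + 24*x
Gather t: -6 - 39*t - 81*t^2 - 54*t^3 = -54*t^3 - 81*t^2 - 39*t - 6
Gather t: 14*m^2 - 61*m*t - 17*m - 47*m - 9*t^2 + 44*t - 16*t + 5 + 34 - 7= 14*m^2 - 64*m - 9*t^2 + t*(28 - 61*m) + 32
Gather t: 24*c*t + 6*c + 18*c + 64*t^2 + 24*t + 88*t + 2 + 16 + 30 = 24*c + 64*t^2 + t*(24*c + 112) + 48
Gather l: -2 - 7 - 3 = -12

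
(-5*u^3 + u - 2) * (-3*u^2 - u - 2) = 15*u^5 + 5*u^4 + 7*u^3 + 5*u^2 + 4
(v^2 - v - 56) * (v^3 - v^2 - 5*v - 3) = v^5 - 2*v^4 - 60*v^3 + 58*v^2 + 283*v + 168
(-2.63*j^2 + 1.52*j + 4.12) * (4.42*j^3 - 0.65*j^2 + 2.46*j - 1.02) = -11.6246*j^5 + 8.4279*j^4 + 10.7526*j^3 + 3.7438*j^2 + 8.5848*j - 4.2024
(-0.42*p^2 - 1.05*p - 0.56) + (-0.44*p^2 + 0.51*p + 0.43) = -0.86*p^2 - 0.54*p - 0.13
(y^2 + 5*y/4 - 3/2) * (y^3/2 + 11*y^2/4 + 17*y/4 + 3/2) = y^5/2 + 27*y^4/8 + 111*y^3/16 + 43*y^2/16 - 9*y/2 - 9/4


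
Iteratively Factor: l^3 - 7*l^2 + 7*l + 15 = (l - 5)*(l^2 - 2*l - 3) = (l - 5)*(l - 3)*(l + 1)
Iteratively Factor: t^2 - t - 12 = (t - 4)*(t + 3)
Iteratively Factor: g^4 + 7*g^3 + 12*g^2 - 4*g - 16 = (g + 2)*(g^3 + 5*g^2 + 2*g - 8) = (g + 2)^2*(g^2 + 3*g - 4) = (g + 2)^2*(g + 4)*(g - 1)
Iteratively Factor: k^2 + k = (k)*(k + 1)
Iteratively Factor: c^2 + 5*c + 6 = (c + 3)*(c + 2)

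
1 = 1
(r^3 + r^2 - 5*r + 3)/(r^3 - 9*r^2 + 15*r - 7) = (r + 3)/(r - 7)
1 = 1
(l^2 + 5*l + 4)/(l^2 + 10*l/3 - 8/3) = 3*(l + 1)/(3*l - 2)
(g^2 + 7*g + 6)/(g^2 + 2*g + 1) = (g + 6)/(g + 1)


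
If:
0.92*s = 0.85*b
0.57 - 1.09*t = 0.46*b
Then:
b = 1.23913043478261 - 2.3695652173913*t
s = 1.14484877126654 - 2.18927221172023*t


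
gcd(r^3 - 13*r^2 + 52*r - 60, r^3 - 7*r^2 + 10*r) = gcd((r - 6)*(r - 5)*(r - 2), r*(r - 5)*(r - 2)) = r^2 - 7*r + 10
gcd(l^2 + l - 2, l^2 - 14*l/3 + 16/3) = 1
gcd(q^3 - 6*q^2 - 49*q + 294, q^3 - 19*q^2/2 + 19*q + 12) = q - 6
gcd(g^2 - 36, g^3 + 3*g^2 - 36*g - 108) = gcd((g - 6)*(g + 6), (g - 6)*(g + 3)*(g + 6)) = g^2 - 36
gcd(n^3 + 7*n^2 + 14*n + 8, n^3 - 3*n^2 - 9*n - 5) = n + 1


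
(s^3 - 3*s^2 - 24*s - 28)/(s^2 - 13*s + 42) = (s^2 + 4*s + 4)/(s - 6)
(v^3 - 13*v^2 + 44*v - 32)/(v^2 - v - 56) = (v^2 - 5*v + 4)/(v + 7)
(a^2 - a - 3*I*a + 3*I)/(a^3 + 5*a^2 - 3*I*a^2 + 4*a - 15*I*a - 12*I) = (a - 1)/(a^2 + 5*a + 4)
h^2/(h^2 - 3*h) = h/(h - 3)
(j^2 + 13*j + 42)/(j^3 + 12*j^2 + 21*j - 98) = (j + 6)/(j^2 + 5*j - 14)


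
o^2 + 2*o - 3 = (o - 1)*(o + 3)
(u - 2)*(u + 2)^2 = u^3 + 2*u^2 - 4*u - 8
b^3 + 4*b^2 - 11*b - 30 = (b - 3)*(b + 2)*(b + 5)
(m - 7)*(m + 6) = m^2 - m - 42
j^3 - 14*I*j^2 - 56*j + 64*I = (j - 8*I)*(j - 4*I)*(j - 2*I)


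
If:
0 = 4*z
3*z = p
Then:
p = 0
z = 0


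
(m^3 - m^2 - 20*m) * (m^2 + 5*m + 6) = m^5 + 4*m^4 - 19*m^3 - 106*m^2 - 120*m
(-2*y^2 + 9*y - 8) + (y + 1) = -2*y^2 + 10*y - 7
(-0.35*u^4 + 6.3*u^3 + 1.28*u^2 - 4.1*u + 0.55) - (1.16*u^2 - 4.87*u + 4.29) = -0.35*u^4 + 6.3*u^3 + 0.12*u^2 + 0.77*u - 3.74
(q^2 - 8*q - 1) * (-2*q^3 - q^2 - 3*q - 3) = -2*q^5 + 15*q^4 + 7*q^3 + 22*q^2 + 27*q + 3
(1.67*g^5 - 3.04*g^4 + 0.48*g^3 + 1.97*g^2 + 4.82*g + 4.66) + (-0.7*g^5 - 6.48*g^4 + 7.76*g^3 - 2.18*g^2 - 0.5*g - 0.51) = 0.97*g^5 - 9.52*g^4 + 8.24*g^3 - 0.21*g^2 + 4.32*g + 4.15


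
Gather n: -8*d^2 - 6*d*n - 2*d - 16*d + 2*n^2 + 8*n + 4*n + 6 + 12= -8*d^2 - 18*d + 2*n^2 + n*(12 - 6*d) + 18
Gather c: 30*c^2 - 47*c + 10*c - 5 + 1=30*c^2 - 37*c - 4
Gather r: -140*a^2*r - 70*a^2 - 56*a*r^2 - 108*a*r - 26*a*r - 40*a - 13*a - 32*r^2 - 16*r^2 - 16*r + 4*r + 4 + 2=-70*a^2 - 53*a + r^2*(-56*a - 48) + r*(-140*a^2 - 134*a - 12) + 6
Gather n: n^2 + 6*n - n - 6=n^2 + 5*n - 6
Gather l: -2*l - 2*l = -4*l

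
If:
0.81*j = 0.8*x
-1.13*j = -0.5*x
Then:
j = 0.00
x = 0.00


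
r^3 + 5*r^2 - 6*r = r*(r - 1)*(r + 6)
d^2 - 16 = (d - 4)*(d + 4)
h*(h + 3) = h^2 + 3*h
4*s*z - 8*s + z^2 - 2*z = (4*s + z)*(z - 2)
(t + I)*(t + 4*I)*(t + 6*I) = t^3 + 11*I*t^2 - 34*t - 24*I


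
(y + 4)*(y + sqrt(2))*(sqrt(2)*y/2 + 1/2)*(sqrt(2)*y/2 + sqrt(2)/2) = y^4/2 + 3*sqrt(2)*y^3/4 + 5*y^3/2 + 5*y^2/2 + 15*sqrt(2)*y^2/4 + 5*y/2 + 3*sqrt(2)*y + 2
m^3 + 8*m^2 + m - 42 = (m - 2)*(m + 3)*(m + 7)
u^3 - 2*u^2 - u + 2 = (u - 2)*(u - 1)*(u + 1)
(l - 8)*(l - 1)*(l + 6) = l^3 - 3*l^2 - 46*l + 48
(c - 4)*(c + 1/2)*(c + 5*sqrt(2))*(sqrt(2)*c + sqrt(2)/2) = sqrt(2)*c^4 - 3*sqrt(2)*c^3 + 10*c^3 - 30*c^2 - 15*sqrt(2)*c^2/4 - 75*c/2 - sqrt(2)*c - 10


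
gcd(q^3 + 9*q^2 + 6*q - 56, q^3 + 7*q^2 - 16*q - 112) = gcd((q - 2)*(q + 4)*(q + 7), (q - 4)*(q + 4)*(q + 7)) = q^2 + 11*q + 28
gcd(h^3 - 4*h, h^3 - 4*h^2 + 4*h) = h^2 - 2*h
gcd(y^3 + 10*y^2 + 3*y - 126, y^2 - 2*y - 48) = y + 6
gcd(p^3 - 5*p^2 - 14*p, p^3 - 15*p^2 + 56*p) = p^2 - 7*p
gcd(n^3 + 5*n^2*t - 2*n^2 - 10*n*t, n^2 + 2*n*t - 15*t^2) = n + 5*t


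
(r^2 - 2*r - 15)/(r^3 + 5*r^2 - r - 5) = (r^2 - 2*r - 15)/(r^3 + 5*r^2 - r - 5)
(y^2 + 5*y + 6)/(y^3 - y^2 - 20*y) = (y^2 + 5*y + 6)/(y*(y^2 - y - 20))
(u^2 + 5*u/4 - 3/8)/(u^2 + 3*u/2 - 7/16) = 2*(2*u + 3)/(4*u + 7)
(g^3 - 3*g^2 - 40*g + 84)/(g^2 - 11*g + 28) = (g^2 + 4*g - 12)/(g - 4)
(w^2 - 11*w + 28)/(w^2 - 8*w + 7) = (w - 4)/(w - 1)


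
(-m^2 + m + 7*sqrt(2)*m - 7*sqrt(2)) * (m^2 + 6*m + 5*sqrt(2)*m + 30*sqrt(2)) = -m^4 - 5*m^3 + 2*sqrt(2)*m^3 + 10*sqrt(2)*m^2 + 76*m^2 - 12*sqrt(2)*m + 350*m - 420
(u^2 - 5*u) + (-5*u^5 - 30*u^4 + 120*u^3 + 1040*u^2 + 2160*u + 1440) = -5*u^5 - 30*u^4 + 120*u^3 + 1041*u^2 + 2155*u + 1440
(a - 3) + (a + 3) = 2*a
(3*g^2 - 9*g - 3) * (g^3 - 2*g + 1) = 3*g^5 - 9*g^4 - 9*g^3 + 21*g^2 - 3*g - 3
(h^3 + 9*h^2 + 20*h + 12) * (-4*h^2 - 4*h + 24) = -4*h^5 - 40*h^4 - 92*h^3 + 88*h^2 + 432*h + 288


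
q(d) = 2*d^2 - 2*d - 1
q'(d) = 4*d - 2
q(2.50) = 6.50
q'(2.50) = 8.00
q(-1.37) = 5.49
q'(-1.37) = -7.48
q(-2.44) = 15.79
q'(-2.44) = -11.76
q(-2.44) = 15.79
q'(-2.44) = -11.76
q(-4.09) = 40.64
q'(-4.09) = -18.36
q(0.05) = -1.10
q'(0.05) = -1.80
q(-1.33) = 5.20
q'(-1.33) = -7.32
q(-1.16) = 4.01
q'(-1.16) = -6.64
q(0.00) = -1.00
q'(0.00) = -2.00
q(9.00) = 143.00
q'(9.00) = 34.00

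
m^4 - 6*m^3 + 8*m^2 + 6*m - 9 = (m - 3)^2*(m - 1)*(m + 1)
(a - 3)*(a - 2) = a^2 - 5*a + 6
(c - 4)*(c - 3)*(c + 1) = c^3 - 6*c^2 + 5*c + 12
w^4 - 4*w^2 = w^2*(w - 2)*(w + 2)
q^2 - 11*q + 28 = (q - 7)*(q - 4)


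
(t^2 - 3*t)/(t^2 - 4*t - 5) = t*(3 - t)/(-t^2 + 4*t + 5)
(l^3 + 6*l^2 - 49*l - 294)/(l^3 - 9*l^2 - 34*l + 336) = (l + 7)/(l - 8)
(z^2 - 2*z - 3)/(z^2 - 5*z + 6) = (z + 1)/(z - 2)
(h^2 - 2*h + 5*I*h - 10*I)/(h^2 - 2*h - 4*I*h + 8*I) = (h + 5*I)/(h - 4*I)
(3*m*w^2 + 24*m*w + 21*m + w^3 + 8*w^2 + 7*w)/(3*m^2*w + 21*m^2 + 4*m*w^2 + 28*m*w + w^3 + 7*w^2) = (w + 1)/(m + w)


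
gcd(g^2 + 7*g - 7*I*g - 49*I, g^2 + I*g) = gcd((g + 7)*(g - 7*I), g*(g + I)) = 1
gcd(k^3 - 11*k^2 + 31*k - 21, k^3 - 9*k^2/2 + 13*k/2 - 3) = k - 1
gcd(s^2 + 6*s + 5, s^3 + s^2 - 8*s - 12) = 1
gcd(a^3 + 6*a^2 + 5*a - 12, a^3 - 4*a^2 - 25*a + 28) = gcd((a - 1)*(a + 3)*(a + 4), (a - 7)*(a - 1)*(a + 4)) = a^2 + 3*a - 4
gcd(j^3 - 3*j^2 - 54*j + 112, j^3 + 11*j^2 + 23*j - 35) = j + 7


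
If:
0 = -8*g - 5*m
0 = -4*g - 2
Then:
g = -1/2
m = 4/5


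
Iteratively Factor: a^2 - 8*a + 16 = (a - 4)*(a - 4)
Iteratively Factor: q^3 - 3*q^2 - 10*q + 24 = (q + 3)*(q^2 - 6*q + 8) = (q - 4)*(q + 3)*(q - 2)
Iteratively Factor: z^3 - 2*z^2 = (z)*(z^2 - 2*z) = z^2*(z - 2)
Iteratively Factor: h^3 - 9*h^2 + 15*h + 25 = (h - 5)*(h^2 - 4*h - 5) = (h - 5)^2*(h + 1)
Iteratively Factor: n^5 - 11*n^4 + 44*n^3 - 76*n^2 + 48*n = (n - 4)*(n^4 - 7*n^3 + 16*n^2 - 12*n) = (n - 4)*(n - 3)*(n^3 - 4*n^2 + 4*n) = n*(n - 4)*(n - 3)*(n^2 - 4*n + 4) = n*(n - 4)*(n - 3)*(n - 2)*(n - 2)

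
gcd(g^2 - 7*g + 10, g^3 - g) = 1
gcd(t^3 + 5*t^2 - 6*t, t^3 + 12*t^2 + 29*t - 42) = t^2 + 5*t - 6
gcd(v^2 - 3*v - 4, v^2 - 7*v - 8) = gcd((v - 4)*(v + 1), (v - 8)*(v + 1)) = v + 1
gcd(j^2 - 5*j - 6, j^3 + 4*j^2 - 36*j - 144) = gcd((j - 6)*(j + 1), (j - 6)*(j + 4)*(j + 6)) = j - 6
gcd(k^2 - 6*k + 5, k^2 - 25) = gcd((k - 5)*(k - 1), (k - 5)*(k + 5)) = k - 5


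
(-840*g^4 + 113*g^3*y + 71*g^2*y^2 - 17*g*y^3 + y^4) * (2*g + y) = -1680*g^5 - 614*g^4*y + 255*g^3*y^2 + 37*g^2*y^3 - 15*g*y^4 + y^5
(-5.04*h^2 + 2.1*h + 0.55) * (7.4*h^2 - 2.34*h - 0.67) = -37.296*h^4 + 27.3336*h^3 + 2.5328*h^2 - 2.694*h - 0.3685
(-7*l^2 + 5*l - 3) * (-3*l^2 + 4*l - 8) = 21*l^4 - 43*l^3 + 85*l^2 - 52*l + 24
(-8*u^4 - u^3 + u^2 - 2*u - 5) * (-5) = 40*u^4 + 5*u^3 - 5*u^2 + 10*u + 25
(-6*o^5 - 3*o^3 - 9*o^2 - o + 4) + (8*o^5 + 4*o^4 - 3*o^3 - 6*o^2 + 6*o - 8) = 2*o^5 + 4*o^4 - 6*o^3 - 15*o^2 + 5*o - 4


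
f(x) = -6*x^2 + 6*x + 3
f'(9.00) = -102.00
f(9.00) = -429.00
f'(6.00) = -66.00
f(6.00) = -177.00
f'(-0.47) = 11.64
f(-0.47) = -1.15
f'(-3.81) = 51.72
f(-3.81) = -106.96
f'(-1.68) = 26.16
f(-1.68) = -24.01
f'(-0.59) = 13.08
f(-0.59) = -2.63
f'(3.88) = -40.56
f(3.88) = -64.05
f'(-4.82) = 63.84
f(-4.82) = -165.31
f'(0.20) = 3.60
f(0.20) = 3.96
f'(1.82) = -15.84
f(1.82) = -5.95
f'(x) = 6 - 12*x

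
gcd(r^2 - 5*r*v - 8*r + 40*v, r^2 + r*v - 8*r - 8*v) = r - 8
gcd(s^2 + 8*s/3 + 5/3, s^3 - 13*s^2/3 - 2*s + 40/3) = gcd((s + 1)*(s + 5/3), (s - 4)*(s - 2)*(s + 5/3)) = s + 5/3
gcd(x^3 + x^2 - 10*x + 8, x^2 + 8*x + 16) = x + 4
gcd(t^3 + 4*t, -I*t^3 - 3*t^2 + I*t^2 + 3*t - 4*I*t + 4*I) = 1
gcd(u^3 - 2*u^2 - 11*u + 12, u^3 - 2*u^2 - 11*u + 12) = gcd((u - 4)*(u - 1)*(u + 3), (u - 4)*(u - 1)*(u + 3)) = u^3 - 2*u^2 - 11*u + 12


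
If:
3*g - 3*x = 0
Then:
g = x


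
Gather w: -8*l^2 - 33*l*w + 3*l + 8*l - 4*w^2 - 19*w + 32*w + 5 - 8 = -8*l^2 + 11*l - 4*w^2 + w*(13 - 33*l) - 3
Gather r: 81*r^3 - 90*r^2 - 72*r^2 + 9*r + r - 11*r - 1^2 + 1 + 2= 81*r^3 - 162*r^2 - r + 2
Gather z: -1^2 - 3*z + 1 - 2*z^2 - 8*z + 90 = -2*z^2 - 11*z + 90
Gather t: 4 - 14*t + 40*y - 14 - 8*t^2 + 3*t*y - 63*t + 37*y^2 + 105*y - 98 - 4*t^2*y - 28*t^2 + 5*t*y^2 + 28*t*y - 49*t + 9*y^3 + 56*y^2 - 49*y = t^2*(-4*y - 36) + t*(5*y^2 + 31*y - 126) + 9*y^3 + 93*y^2 + 96*y - 108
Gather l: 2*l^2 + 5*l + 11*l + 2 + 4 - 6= 2*l^2 + 16*l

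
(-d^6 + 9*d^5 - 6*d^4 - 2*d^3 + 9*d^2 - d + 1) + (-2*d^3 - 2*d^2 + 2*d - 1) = -d^6 + 9*d^5 - 6*d^4 - 4*d^3 + 7*d^2 + d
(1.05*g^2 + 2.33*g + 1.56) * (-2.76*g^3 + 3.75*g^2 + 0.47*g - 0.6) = -2.898*g^5 - 2.4933*g^4 + 4.9254*g^3 + 6.3151*g^2 - 0.6648*g - 0.936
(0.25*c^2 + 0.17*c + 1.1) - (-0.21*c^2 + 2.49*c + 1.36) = 0.46*c^2 - 2.32*c - 0.26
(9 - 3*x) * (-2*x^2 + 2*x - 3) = 6*x^3 - 24*x^2 + 27*x - 27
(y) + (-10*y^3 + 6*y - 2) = -10*y^3 + 7*y - 2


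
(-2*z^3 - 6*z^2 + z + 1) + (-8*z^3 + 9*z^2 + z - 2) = -10*z^3 + 3*z^2 + 2*z - 1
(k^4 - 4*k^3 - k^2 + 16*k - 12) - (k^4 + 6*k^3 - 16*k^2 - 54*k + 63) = -10*k^3 + 15*k^2 + 70*k - 75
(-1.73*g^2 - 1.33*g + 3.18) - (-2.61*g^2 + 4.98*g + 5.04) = 0.88*g^2 - 6.31*g - 1.86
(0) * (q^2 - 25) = 0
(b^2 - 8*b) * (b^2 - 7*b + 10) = b^4 - 15*b^3 + 66*b^2 - 80*b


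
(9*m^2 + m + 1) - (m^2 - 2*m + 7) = 8*m^2 + 3*m - 6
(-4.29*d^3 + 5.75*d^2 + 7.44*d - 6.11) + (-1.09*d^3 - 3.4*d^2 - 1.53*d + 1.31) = -5.38*d^3 + 2.35*d^2 + 5.91*d - 4.8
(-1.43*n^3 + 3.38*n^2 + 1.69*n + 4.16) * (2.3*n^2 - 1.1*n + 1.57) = -3.289*n^5 + 9.347*n^4 - 2.0761*n^3 + 13.0156*n^2 - 1.9227*n + 6.5312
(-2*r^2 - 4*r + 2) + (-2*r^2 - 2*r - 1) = -4*r^2 - 6*r + 1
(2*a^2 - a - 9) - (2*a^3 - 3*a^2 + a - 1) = -2*a^3 + 5*a^2 - 2*a - 8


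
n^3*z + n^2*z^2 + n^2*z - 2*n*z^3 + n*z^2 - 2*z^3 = (n - z)*(n + 2*z)*(n*z + z)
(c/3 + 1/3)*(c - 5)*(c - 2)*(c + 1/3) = c^4/3 - 17*c^3/9 + c^2/3 + 11*c/3 + 10/9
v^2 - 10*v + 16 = (v - 8)*(v - 2)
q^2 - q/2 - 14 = (q - 4)*(q + 7/2)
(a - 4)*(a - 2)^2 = a^3 - 8*a^2 + 20*a - 16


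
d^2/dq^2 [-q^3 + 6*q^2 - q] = 12 - 6*q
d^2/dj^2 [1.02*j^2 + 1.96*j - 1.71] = 2.04000000000000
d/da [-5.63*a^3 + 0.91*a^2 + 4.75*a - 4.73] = -16.89*a^2 + 1.82*a + 4.75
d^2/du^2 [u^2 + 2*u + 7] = 2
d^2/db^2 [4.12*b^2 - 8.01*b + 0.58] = 8.24000000000000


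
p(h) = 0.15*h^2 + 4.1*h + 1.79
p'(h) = 0.3*h + 4.1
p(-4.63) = -13.98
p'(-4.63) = 2.71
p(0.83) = 5.30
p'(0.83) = 4.35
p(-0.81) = -1.43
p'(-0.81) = 3.86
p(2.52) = 13.07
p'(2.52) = 4.86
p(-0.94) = -1.93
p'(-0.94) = 3.82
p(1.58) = 8.64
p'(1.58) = 4.57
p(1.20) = 6.93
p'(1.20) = 4.46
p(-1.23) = -3.03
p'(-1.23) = 3.73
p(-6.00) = -17.41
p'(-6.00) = 2.30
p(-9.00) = -22.96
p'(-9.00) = 1.40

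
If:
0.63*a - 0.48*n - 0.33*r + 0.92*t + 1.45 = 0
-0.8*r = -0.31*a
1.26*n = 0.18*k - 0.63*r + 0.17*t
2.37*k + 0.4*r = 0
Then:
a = -1.42632481777186*t - 2.41824001676799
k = 0.0932828467319149*t + 0.158154937805502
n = 0.424597189325635*t + 0.491127565792442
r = -0.552700866886596*t - 0.937068006497597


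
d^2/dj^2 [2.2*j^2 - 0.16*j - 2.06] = 4.40000000000000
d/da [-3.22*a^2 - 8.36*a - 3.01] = -6.44*a - 8.36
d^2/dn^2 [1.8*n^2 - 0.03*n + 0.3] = 3.60000000000000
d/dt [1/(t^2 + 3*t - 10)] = (-2*t - 3)/(t^2 + 3*t - 10)^2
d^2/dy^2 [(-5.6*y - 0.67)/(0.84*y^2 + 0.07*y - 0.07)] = (-(1.68*y + 0.07)*(3.36*y + 0.14)*(5.6*y + 0.67) + (28.224*y + 1.9096)*(0.84*y^2 + 0.07*y - 0.07))/(0.84*y^2 + 0.07*y - 0.07)^3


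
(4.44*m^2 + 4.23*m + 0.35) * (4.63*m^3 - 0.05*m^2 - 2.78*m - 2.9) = 20.5572*m^5 + 19.3629*m^4 - 10.9342*m^3 - 24.6529*m^2 - 13.24*m - 1.015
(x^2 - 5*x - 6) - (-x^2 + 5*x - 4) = 2*x^2 - 10*x - 2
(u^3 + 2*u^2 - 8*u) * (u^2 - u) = u^5 + u^4 - 10*u^3 + 8*u^2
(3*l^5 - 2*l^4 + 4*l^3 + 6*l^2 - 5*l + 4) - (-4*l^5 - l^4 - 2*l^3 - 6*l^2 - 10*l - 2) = 7*l^5 - l^4 + 6*l^3 + 12*l^2 + 5*l + 6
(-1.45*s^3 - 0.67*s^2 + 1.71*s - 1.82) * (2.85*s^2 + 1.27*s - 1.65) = -4.1325*s^5 - 3.751*s^4 + 6.4151*s^3 - 1.9098*s^2 - 5.1329*s + 3.003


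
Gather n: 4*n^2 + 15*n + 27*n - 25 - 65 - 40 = 4*n^2 + 42*n - 130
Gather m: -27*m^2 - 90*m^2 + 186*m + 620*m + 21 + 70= -117*m^2 + 806*m + 91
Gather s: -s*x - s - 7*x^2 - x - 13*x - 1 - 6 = s*(-x - 1) - 7*x^2 - 14*x - 7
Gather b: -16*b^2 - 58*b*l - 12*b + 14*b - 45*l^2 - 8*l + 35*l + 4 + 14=-16*b^2 + b*(2 - 58*l) - 45*l^2 + 27*l + 18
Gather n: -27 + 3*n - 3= 3*n - 30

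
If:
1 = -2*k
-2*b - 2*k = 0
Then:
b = 1/2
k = -1/2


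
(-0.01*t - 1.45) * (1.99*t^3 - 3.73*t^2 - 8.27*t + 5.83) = -0.0199*t^4 - 2.8482*t^3 + 5.4912*t^2 + 11.9332*t - 8.4535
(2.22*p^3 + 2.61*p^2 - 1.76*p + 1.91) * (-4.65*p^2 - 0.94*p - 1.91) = -10.323*p^5 - 14.2233*p^4 + 1.4904*p^3 - 12.2122*p^2 + 1.5662*p - 3.6481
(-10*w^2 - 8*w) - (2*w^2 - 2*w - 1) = -12*w^2 - 6*w + 1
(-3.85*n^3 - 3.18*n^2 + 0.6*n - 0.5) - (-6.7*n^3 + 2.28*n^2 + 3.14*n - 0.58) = 2.85*n^3 - 5.46*n^2 - 2.54*n + 0.08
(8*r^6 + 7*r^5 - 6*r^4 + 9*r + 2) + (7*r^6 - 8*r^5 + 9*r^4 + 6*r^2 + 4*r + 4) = 15*r^6 - r^5 + 3*r^4 + 6*r^2 + 13*r + 6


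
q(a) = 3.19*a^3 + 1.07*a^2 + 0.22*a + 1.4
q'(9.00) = 794.65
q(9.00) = 2415.56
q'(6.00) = 357.58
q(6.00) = 730.28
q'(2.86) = 84.62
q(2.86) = 85.41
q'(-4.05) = 148.52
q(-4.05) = -193.85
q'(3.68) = 137.70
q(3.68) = 175.68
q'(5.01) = 251.15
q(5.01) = 430.51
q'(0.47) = 3.34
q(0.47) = 2.07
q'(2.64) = 72.57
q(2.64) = 68.13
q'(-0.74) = 3.88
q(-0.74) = 0.53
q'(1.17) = 15.82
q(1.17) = 8.23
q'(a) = 9.57*a^2 + 2.14*a + 0.22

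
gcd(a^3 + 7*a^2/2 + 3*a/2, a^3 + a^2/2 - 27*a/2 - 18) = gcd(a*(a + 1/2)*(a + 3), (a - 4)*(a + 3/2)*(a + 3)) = a + 3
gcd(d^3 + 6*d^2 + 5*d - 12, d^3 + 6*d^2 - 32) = d + 4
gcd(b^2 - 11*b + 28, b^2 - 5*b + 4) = b - 4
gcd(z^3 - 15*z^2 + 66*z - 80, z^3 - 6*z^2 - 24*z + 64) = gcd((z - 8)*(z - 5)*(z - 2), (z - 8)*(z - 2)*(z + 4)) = z^2 - 10*z + 16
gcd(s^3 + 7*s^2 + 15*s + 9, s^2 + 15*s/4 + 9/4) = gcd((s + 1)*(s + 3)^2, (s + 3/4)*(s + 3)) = s + 3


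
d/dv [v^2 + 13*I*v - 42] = 2*v + 13*I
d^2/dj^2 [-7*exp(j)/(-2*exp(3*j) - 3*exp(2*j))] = 7*(16*exp(2*j) + 18*exp(j) + 9)*exp(-j)/(8*exp(3*j) + 36*exp(2*j) + 54*exp(j) + 27)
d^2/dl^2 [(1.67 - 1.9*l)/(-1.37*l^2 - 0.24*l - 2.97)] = ((3.6638 - 15.618*l)*(1.37*l^2 + 0.24*l + 2.97) + (1.9*l - 1.67)*(2.74*l + 0.24)*(5.48*l + 0.48))/(1.37*l^2 + 0.24*l + 2.97)^3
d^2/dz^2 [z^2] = 2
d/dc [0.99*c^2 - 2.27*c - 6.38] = 1.98*c - 2.27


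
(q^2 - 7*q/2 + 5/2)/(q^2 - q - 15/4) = 2*(q - 1)/(2*q + 3)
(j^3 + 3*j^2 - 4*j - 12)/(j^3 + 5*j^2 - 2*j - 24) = (j + 2)/(j + 4)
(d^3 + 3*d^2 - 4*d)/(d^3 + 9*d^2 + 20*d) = (d - 1)/(d + 5)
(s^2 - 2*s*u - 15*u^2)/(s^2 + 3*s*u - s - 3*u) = (s - 5*u)/(s - 1)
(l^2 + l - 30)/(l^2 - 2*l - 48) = (l - 5)/(l - 8)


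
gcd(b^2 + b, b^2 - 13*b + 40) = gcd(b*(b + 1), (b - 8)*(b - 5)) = 1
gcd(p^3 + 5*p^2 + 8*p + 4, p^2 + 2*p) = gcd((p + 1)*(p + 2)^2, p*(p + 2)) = p + 2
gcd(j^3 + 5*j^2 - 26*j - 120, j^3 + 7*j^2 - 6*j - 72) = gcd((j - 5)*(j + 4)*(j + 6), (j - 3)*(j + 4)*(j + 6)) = j^2 + 10*j + 24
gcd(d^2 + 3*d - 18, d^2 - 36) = d + 6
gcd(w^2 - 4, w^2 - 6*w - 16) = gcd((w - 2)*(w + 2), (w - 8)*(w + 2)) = w + 2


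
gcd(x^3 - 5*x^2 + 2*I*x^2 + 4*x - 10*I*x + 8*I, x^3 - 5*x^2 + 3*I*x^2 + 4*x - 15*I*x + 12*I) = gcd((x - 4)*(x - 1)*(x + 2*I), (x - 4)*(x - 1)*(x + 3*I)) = x^2 - 5*x + 4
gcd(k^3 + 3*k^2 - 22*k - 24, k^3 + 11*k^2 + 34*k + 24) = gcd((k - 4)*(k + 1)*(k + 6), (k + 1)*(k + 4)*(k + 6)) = k^2 + 7*k + 6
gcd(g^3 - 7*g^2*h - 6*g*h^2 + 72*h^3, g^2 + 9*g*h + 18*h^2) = g + 3*h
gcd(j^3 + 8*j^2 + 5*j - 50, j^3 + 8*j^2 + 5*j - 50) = j^3 + 8*j^2 + 5*j - 50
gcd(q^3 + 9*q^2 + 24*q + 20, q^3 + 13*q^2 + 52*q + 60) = q^2 + 7*q + 10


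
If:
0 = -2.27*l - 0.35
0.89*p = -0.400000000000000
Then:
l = -0.15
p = -0.45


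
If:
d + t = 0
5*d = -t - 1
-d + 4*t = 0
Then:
No Solution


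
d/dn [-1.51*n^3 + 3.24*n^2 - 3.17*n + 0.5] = -4.53*n^2 + 6.48*n - 3.17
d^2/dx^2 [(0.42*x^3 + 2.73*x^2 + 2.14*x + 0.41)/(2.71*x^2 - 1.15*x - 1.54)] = (2.8421709430404e-14*x^4 + 53.065394*x^3 + 90.889698*x^2 + 51.896298*x + 9.875694)/(19.902511*x^6 - 25.337145*x^5 - 23.177817*x^4 + 27.275585*x^3 + 13.171158*x^2 - 8.18202*x - 3.652264)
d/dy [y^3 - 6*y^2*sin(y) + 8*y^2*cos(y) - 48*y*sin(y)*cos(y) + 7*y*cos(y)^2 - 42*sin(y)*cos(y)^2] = -8*y^2*sin(y) - 6*y^2*cos(y) + 3*y^2 - 12*y*sin(y) - 7*y*sin(2*y) + 16*y*cos(y) - 48*y*cos(2*y) - 24*sin(2*y) - 21*cos(y)/2 + 7*cos(2*y)/2 - 63*cos(3*y)/2 + 7/2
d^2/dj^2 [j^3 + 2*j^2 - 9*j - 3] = 6*j + 4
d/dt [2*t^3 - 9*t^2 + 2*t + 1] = 6*t^2 - 18*t + 2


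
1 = 1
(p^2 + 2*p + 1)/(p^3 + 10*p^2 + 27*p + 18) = (p + 1)/(p^2 + 9*p + 18)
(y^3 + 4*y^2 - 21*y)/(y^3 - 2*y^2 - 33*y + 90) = y*(y + 7)/(y^2 + y - 30)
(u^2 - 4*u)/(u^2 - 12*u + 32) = u/(u - 8)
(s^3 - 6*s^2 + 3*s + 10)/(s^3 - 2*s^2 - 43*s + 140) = (s^2 - s - 2)/(s^2 + 3*s - 28)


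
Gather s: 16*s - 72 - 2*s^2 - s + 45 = -2*s^2 + 15*s - 27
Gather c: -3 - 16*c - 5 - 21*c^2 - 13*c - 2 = -21*c^2 - 29*c - 10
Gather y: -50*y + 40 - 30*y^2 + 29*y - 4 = -30*y^2 - 21*y + 36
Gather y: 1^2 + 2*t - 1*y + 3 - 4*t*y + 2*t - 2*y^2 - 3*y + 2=4*t - 2*y^2 + y*(-4*t - 4) + 6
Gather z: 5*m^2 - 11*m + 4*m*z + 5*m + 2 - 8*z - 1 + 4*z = 5*m^2 - 6*m + z*(4*m - 4) + 1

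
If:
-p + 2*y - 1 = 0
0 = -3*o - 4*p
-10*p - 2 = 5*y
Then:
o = 12/25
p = -9/25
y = 8/25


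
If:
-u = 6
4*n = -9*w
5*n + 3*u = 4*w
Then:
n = 162/61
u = -6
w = -72/61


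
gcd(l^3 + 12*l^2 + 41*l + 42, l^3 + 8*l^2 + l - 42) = l^2 + 10*l + 21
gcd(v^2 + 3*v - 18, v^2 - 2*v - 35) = 1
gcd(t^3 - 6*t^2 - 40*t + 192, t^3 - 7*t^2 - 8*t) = t - 8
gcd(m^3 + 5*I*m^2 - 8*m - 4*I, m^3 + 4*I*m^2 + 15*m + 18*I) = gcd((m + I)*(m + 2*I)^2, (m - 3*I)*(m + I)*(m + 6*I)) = m + I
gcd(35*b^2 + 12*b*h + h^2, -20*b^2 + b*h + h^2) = 5*b + h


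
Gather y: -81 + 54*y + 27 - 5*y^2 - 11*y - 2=-5*y^2 + 43*y - 56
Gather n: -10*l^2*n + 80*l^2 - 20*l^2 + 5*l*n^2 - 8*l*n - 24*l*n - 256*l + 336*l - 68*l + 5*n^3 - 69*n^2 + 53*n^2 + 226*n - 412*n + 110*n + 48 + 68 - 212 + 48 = 60*l^2 + 12*l + 5*n^3 + n^2*(5*l - 16) + n*(-10*l^2 - 32*l - 76) - 48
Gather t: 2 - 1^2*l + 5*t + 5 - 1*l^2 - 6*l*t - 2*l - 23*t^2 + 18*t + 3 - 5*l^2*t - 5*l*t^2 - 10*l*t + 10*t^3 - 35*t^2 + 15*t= -l^2 - 3*l + 10*t^3 + t^2*(-5*l - 58) + t*(-5*l^2 - 16*l + 38) + 10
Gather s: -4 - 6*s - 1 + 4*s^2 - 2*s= 4*s^2 - 8*s - 5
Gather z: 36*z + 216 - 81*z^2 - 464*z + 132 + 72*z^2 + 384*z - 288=-9*z^2 - 44*z + 60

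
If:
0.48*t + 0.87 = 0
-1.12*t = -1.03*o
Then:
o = -1.97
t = -1.81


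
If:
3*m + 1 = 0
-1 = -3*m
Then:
No Solution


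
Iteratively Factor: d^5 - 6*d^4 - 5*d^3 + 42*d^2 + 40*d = (d + 2)*(d^4 - 8*d^3 + 11*d^2 + 20*d) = (d - 4)*(d + 2)*(d^3 - 4*d^2 - 5*d) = (d - 4)*(d + 1)*(d + 2)*(d^2 - 5*d) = (d - 5)*(d - 4)*(d + 1)*(d + 2)*(d)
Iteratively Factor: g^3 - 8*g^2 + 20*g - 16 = (g - 4)*(g^2 - 4*g + 4) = (g - 4)*(g - 2)*(g - 2)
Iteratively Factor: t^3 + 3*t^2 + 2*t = (t + 1)*(t^2 + 2*t) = (t + 1)*(t + 2)*(t)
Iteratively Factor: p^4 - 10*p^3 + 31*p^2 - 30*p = (p - 5)*(p^3 - 5*p^2 + 6*p) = (p - 5)*(p - 2)*(p^2 - 3*p) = p*(p - 5)*(p - 2)*(p - 3)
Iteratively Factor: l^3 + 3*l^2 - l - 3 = (l - 1)*(l^2 + 4*l + 3) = (l - 1)*(l + 3)*(l + 1)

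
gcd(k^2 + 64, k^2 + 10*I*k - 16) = k + 8*I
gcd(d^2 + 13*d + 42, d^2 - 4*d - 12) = 1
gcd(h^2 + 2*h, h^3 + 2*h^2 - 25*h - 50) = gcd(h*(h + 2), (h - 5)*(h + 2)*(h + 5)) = h + 2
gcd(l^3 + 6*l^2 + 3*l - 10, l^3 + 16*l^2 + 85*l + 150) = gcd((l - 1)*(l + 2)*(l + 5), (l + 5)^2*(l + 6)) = l + 5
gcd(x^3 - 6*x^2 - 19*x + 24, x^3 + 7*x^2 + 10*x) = 1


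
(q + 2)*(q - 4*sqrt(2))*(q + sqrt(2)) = q^3 - 3*sqrt(2)*q^2 + 2*q^2 - 6*sqrt(2)*q - 8*q - 16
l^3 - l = l*(l - 1)*(l + 1)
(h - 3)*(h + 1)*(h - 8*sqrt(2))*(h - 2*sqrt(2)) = h^4 - 10*sqrt(2)*h^3 - 2*h^3 + 20*sqrt(2)*h^2 + 29*h^2 - 64*h + 30*sqrt(2)*h - 96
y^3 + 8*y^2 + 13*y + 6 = (y + 1)^2*(y + 6)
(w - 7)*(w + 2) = w^2 - 5*w - 14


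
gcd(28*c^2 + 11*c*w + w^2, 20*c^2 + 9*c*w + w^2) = 4*c + w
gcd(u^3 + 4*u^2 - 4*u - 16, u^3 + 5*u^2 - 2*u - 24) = u^2 + 2*u - 8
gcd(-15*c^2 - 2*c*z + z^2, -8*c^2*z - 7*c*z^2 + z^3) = 1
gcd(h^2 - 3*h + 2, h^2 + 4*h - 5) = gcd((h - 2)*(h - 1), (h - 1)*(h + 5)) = h - 1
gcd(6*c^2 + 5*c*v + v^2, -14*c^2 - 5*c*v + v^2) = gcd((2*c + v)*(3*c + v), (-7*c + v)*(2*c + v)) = 2*c + v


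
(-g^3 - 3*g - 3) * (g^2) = -g^5 - 3*g^3 - 3*g^2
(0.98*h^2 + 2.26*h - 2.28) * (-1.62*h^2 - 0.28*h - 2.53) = -1.5876*h^4 - 3.9356*h^3 + 0.5814*h^2 - 5.0794*h + 5.7684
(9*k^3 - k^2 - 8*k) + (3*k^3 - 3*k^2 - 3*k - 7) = 12*k^3 - 4*k^2 - 11*k - 7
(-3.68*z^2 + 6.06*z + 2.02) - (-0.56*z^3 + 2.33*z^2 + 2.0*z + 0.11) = 0.56*z^3 - 6.01*z^2 + 4.06*z + 1.91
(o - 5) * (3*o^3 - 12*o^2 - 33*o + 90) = 3*o^4 - 27*o^3 + 27*o^2 + 255*o - 450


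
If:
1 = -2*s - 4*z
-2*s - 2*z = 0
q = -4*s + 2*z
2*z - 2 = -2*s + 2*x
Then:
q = -3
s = 1/2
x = -1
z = -1/2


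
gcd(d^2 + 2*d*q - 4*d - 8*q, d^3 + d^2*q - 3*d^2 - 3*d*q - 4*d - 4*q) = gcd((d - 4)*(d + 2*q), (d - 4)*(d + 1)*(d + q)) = d - 4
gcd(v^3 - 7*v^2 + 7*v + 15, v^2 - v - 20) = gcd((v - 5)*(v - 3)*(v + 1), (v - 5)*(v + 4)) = v - 5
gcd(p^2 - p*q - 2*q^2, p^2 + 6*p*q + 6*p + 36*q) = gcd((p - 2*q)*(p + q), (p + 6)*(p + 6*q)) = 1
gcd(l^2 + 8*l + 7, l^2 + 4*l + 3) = l + 1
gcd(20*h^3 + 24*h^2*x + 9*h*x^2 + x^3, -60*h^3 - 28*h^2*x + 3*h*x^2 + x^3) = 2*h + x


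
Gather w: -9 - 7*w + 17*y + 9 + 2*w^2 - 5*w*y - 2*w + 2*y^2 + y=2*w^2 + w*(-5*y - 9) + 2*y^2 + 18*y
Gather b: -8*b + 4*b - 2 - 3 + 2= -4*b - 3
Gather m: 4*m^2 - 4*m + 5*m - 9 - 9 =4*m^2 + m - 18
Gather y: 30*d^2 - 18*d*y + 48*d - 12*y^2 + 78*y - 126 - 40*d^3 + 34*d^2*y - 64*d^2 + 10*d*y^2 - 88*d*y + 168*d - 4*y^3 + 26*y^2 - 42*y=-40*d^3 - 34*d^2 + 216*d - 4*y^3 + y^2*(10*d + 14) + y*(34*d^2 - 106*d + 36) - 126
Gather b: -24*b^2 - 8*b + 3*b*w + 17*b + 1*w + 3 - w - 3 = -24*b^2 + b*(3*w + 9)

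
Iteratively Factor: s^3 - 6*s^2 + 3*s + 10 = (s - 5)*(s^2 - s - 2) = (s - 5)*(s - 2)*(s + 1)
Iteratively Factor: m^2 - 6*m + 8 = (m - 4)*(m - 2)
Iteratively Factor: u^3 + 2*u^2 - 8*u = (u)*(u^2 + 2*u - 8) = u*(u + 4)*(u - 2)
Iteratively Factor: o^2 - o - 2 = (o - 2)*(o + 1)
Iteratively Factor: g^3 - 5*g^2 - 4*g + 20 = (g - 5)*(g^2 - 4) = (g - 5)*(g - 2)*(g + 2)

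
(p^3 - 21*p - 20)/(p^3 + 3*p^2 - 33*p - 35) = (p + 4)/(p + 7)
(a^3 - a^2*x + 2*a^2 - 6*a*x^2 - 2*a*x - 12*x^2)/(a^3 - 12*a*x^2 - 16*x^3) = (-a^2 + 3*a*x - 2*a + 6*x)/(-a^2 + 2*a*x + 8*x^2)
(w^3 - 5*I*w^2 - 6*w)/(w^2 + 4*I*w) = (w^2 - 5*I*w - 6)/(w + 4*I)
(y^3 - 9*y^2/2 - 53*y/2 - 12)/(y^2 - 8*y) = y + 7/2 + 3/(2*y)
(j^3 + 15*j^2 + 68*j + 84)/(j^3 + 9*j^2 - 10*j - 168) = (j + 2)/(j - 4)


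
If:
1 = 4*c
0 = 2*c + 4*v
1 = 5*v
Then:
No Solution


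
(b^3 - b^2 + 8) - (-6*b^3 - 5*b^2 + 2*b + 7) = 7*b^3 + 4*b^2 - 2*b + 1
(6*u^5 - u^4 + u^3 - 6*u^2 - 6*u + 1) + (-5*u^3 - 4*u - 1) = 6*u^5 - u^4 - 4*u^3 - 6*u^2 - 10*u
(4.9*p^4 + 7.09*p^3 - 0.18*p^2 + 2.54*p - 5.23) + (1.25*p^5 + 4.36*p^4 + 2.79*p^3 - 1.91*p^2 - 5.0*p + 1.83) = 1.25*p^5 + 9.26*p^4 + 9.88*p^3 - 2.09*p^2 - 2.46*p - 3.4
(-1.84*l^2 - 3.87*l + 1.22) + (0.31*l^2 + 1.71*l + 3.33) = -1.53*l^2 - 2.16*l + 4.55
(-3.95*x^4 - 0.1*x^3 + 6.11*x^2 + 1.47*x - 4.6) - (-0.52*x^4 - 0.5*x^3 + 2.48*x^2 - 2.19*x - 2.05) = -3.43*x^4 + 0.4*x^3 + 3.63*x^2 + 3.66*x - 2.55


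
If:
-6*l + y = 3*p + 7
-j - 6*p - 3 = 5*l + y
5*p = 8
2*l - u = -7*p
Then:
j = -11*y/6 - 83/30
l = y/6 - 59/30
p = 8/5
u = y/3 + 109/15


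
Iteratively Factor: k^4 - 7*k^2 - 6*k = (k + 1)*(k^3 - k^2 - 6*k) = k*(k + 1)*(k^2 - k - 6) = k*(k - 3)*(k + 1)*(k + 2)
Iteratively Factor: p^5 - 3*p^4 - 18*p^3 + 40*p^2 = (p + 4)*(p^4 - 7*p^3 + 10*p^2) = p*(p + 4)*(p^3 - 7*p^2 + 10*p) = p*(p - 5)*(p + 4)*(p^2 - 2*p) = p^2*(p - 5)*(p + 4)*(p - 2)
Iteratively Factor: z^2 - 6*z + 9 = (z - 3)*(z - 3)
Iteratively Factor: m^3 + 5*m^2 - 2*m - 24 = (m + 4)*(m^2 + m - 6) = (m + 3)*(m + 4)*(m - 2)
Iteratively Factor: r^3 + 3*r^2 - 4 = (r + 2)*(r^2 + r - 2) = (r - 1)*(r + 2)*(r + 2)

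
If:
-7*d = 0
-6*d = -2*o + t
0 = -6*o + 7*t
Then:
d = 0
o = 0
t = 0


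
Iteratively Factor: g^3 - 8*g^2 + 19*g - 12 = (g - 3)*(g^2 - 5*g + 4) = (g - 4)*(g - 3)*(g - 1)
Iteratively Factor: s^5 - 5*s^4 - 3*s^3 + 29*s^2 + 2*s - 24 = (s - 3)*(s^4 - 2*s^3 - 9*s^2 + 2*s + 8) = (s - 3)*(s + 2)*(s^3 - 4*s^2 - s + 4) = (s - 4)*(s - 3)*(s + 2)*(s^2 - 1) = (s - 4)*(s - 3)*(s + 1)*(s + 2)*(s - 1)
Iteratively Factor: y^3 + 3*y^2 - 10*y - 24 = (y + 2)*(y^2 + y - 12) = (y + 2)*(y + 4)*(y - 3)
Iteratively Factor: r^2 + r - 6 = (r + 3)*(r - 2)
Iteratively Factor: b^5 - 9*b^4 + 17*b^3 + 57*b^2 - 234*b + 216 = (b - 2)*(b^4 - 7*b^3 + 3*b^2 + 63*b - 108) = (b - 4)*(b - 2)*(b^3 - 3*b^2 - 9*b + 27) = (b - 4)*(b - 3)*(b - 2)*(b^2 - 9) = (b - 4)*(b - 3)*(b - 2)*(b + 3)*(b - 3)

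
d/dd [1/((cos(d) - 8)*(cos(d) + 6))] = 2*(cos(d) - 1)*sin(d)/((cos(d) - 8)^2*(cos(d) + 6)^2)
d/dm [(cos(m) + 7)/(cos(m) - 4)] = 11*sin(m)/(cos(m) - 4)^2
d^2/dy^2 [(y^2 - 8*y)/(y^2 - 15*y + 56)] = 14/(y^3 - 21*y^2 + 147*y - 343)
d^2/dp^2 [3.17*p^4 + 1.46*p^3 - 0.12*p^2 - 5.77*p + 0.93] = 38.04*p^2 + 8.76*p - 0.24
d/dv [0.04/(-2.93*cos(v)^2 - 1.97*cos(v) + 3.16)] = -(0.2344*cos(v) + 0.0788)*sin(v)/(2.93*cos(v)^2 + 1.97*cos(v) - 3.16)^2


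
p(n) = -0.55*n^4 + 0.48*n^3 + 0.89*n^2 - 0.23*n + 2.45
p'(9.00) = -1471.37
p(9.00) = -3186.16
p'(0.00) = -0.23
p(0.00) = 2.45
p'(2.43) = -18.97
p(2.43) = -5.14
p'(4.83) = -205.93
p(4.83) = -223.14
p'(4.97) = -225.89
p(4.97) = -253.36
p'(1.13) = 0.45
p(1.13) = 3.12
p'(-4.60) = 236.19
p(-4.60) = -270.64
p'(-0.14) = -0.44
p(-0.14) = 2.50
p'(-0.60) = -0.30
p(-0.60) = 2.73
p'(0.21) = 0.19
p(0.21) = 2.44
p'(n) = -2.2*n^3 + 1.44*n^2 + 1.78*n - 0.23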